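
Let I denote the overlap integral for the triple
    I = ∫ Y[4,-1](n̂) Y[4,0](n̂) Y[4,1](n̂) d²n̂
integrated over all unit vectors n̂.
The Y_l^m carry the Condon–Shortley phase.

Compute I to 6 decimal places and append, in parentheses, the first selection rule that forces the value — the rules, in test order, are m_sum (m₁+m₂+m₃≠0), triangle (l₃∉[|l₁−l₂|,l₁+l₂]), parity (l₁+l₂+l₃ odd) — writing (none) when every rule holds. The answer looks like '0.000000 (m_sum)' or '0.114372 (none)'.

-0.068481 (none)

m-sum 0 ✓  L=12 even ✓  0≤4≤8 ✓
Π(2lᵢ+1) = 9×9×9 = 729
triangle coeff Δ(4,4,4) = 1/450450
Σ_t [0,4]: t=0:+1/13824 t=1:−1/216 t=2:+1/64 t=3:−1/216 t=4:+1/13824 = 5/768
(3j)²=18/1001 [(4 4 4; 0 0 0)], sign=+1
Σ_t [1,4]: t=1:−1/864 t=2:+1/96 t=3:−1/144 t=4:+1/3456 = 1/384
(3j)²=9/2002 [(4 4 4; -1 0 1)], sign=-1
⇒ 4πI² = 59049/1002001
I = (-1)√(59049/1002001/(4π)) = -0.06848055
No selection rule forces the value: the integral is nonzero (none).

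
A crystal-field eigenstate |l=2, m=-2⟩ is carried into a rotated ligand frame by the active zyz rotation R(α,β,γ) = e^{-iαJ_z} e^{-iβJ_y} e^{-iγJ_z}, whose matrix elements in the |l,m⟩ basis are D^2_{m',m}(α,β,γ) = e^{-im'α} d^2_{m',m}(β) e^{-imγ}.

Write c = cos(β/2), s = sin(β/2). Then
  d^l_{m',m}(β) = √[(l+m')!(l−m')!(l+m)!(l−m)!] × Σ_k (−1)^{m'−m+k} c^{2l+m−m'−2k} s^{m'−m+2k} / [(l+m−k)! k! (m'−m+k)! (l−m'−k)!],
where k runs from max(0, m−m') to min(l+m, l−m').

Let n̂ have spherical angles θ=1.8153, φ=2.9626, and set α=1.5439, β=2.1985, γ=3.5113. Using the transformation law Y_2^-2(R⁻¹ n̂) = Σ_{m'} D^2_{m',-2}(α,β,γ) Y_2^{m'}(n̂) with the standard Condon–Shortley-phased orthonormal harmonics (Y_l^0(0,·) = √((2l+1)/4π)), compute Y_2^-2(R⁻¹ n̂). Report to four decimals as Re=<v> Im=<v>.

Re=-0.2044 Im=-0.2963

Need the full column D^2_{m',-2} for m'=−2..2 at α=1.5439, β=2.1985, γ=3.5113.
cos(β/2)=0.454264, sin(β/2)=0.890867
d^2_{-2,-2}: single k=0 term ⇒ +0.042583;  D = -0.032960-0.026962i
d^2_{-1,-2}: single k=0 term ⇒ -0.167020;  D = +0.109188-0.126387i
d^2_{0,-2}: single k=0 term ⇒ +0.401161;  D = +0.296403+0.270325i
d^2_{1,-2}: single k=0 term ⇒ -0.642358;  D = -0.445464+0.462802i
d^2_{2,-2}: single k=0 term ⇒ +0.629871;  D = -0.441894-0.448850i
Y_2^{m'}(θ=1.8153,φ=2.9626) and Σ D·Y over m':
  (-0.0330-0.0270i)·(+0.3406+0.1274i)  (+0.1092-0.1264i)·(+0.1786+0.0323i)  (+0.2964+0.2703i)·(-0.2599+0.0000i)  (-0.4455+0.4628i)·(-0.1786+0.0323i)  (-0.4419-0.4489i)·(+0.3406-0.1274i)
Y_2^-2(R⁻¹ n̂) = -0.204365-0.296285i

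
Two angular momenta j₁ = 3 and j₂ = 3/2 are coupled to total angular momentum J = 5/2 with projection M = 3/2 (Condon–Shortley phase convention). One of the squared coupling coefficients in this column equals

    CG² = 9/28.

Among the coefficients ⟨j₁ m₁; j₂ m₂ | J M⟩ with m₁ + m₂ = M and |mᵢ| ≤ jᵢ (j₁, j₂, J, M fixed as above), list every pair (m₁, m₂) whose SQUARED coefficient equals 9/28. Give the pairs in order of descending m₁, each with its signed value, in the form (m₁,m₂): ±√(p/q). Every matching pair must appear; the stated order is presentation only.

(3,-3/2): +√(9/28)

Admissible pairs with m₁+m₂ = M = 3/2: (0,3/2), (1,1/2), (2,-1/2), (3,-3/2)
  (m₁,m₂)=(3,-3/2): CG² = 9/28, CG = +√(9/28)   ← matches the target
  (m₁,m₂)=(2,-1/2): CG² = 1/14, CG = +√(1/14)
  (m₁,m₂)=(1,1/2): CG² = 7/20, CG = −√(7/20)
  (m₁,m₂)=(0,3/2): CG² = 9/35, CG = +√(9/35)
Pairs with CG² = 9/28: (3,-3/2): +√(9/28)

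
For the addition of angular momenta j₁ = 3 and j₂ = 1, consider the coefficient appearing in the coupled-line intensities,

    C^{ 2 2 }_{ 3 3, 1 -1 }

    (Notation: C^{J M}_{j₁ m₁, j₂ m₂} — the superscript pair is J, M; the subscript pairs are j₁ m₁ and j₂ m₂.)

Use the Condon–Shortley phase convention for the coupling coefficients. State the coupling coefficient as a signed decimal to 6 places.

+0.845154  (= +√(5/7))

√[5·2!4!0!/7! · 6!0!0!2!4!0!] = √(11520/7)
  +(−1)^0/∏(0,2,0,0,4,0)! = 1/48  (running 1/48)
⟨..|..⟩ = √(11520/7)·(1/48) = +0.845154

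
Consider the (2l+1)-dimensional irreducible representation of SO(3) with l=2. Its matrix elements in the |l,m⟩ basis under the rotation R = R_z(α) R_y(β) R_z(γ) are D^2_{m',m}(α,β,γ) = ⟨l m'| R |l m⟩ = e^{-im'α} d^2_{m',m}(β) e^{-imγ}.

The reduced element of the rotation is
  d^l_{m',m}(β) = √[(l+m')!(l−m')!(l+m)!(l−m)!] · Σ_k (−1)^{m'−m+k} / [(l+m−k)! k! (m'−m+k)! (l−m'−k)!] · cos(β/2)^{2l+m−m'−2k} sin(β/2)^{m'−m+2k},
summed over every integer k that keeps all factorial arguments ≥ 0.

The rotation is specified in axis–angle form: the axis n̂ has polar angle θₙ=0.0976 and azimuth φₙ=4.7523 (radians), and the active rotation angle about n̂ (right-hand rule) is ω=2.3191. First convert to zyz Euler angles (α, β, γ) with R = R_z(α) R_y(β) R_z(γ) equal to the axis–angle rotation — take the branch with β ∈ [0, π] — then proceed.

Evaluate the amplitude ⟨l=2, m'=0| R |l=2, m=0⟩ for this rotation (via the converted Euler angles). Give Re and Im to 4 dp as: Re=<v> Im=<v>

Axis–angle → zyz. n̂ = (sinθₙcosφₙ, sinθₙsinφₙ, cosθₙ) = (+0.003888, -0.097368, +0.995241), ω = 2.3191.
R = I cosω + sinω [n̂]ₓ + (1−cosω) n̂n̂ᵀ gives
  R = [-0.680371, -0.729993, -0.064853; +0.728720, -0.664466, -0.165687; +0.077858, -0.159988, +0.984044]
β = atan2(√(R₁₃²+R₂₃²), R₃₃) = 0.178879; α = atan2(R₂₃, R₁₃) mod 2π = 4.339303; γ = atan2(R₃₂, −R₃₁) mod 2π = 4.259481
First d^2_{0,0}(β=0.1789), then the phase factors e^{-i(0)α} and e^{-i(0)γ}:
c=cos(0.178879/2)=0.996003, s=sin(0.178879/2)=0.089320; N=√[2·2·2·2]=4.000000
Admissible k: 0..2 (factorial args all ≥0)
  k=0: (−1)^0·4.0000/(4)·0.9960^4·0.0893^0 = +0.984107
  k=1: (−1)^1·4.0000/(1)·0.9960^2·0.0893^2 = -0.031658
  k=2: (−1)^2·4.0000/(4)·0.9960^0·0.0893^4 = +0.000064
d^2_{0,0}(0.1789) = +0.984107 -0.031658 +0.000064 = +0.952513
Attach z-rotation phases: D = e^{-i(0)(4.3393)}·(+0.952513)·e^{-i(0)(4.2595)} = +0.952513+0.000000i

Re=0.9525 Im=0.0000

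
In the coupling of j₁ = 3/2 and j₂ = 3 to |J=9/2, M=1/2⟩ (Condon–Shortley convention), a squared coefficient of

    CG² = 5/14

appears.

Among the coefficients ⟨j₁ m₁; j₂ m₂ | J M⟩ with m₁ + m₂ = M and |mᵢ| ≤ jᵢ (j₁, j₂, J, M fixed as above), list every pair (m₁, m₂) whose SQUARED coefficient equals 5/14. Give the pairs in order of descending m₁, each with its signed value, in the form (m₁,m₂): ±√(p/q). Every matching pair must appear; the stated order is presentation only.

(-1/2,1): +√(5/14)

Admissible pairs with m₁+m₂ = M = 1/2: (-3/2,2), (-1/2,1), (1/2,0), (3/2,-1)
  (m₁,m₂)=(3/2,-1): CG² = 5/42, CG = +√(5/42)
  (m₁,m₂)=(1/2,0): CG² = 10/21, CG = +√(10/21)
  (m₁,m₂)=(-1/2,1): CG² = 5/14, CG = +√(5/14)   ← matches the target
  (m₁,m₂)=(-3/2,2): CG² = 1/21, CG = +√(1/21)
Pairs with CG² = 5/14: (-1/2,1): +√(5/14)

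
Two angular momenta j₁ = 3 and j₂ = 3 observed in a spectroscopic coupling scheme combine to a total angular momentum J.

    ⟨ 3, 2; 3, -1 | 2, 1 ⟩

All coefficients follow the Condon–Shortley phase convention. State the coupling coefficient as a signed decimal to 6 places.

−√(5/28) = -0.422577

√[5·4!2!2!/9! · 5!1!2!4!3!1!] = √(320/7)
  +(−1)^0/∏(0,4,1,2,1,0)! = 1/48  (running 1/48)
  +(−1)^1/∏(1,3,0,1,2,1)! = -1/12  (running -1/16)
⟨..|..⟩ = √(320/7)·(-1/16) = -0.422577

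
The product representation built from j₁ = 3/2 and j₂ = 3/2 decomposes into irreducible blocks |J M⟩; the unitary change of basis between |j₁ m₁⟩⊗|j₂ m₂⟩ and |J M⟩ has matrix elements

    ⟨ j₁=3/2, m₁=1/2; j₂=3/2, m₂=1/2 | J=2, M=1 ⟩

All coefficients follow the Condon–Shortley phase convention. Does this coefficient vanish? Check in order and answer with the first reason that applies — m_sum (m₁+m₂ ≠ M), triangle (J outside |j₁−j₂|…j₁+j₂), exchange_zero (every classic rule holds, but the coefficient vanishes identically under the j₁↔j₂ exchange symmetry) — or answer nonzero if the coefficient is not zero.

m-sum: m₁+m₂ = 1/2+1/2 = 1, M = 1  ✓
triangle: |j₁−j₂| = 0 ≤ J = 2 ≤ j₁+j₂ = 3  ✓
exchange: j₁=j₂ and m₁=m₂, and (−1)^(j₁+j₂−J) = (−1)^1 = −1 forces ⟨j₁m₁;j₂m₂|JM⟩ = −⟨j₂m₂;j₁m₁|JM⟩ = −⟨j₁m₁;j₂m₂|JM⟩ ⇒ the coefficient vanishes identically
Racah sum check: Σ_k collapses to 0 ⇒ CG = 0

exchange_zero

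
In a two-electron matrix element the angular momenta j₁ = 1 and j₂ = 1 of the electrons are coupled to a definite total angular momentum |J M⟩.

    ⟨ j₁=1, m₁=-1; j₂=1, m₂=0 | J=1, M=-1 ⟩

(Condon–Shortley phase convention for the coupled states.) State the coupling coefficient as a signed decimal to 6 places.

−√(1/2) ≈ -0.707107

j₁+j₂−J=1  J+j₁−j₂=1  J−j₁+j₂=1  j₁+j₂+J+1=4
(j₁±m₁, j₂±m₂, J±M) = (0,2,1,1,0,2)
P² = 1/2
sum k=1..1:
  [1] −1/1 = -1
S = -1
C² = P²·S² = 1/2 ; C = -0.707107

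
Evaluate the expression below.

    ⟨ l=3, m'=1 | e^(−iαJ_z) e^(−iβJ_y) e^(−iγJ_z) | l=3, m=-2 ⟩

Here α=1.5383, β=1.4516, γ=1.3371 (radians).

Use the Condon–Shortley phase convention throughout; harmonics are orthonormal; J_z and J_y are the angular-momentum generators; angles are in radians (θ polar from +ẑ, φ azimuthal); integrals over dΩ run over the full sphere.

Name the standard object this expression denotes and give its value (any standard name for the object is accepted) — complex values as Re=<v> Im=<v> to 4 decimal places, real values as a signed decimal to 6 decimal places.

Wigner D-matrix element, Re=-0.1977 Im=-0.4255

This is a Wigner D-matrix element — the rotation-matrix element ⟨l m'| R(α,β,γ) |l m⟩ in the angular-momentum basis.
Split into d^3_{1,-2}(β=1.4516) × two z-phases.
c=cos(1.451600/2)=0.747969, s=sin(1.451600/2)=0.663734; N=√[24·2·1·120]=75.894664
Admissible k: 0..1 (factorial args all ≥0)
  k=0: (−1)^3·75.8947/(12)·0.7480^3·0.6637^3 = -0.773860
  k=1: (−1)^4·75.8947/(24)·0.7480^1·0.6637^5 = +0.304687
d^3_{1,-2}(1.4516) = -0.773860 +0.304687 = -0.469173
Phases: e^{-i·(1)·1.5383}=+0.032491-0.999472i, e^{-i·(-2)·1.3371}=-0.892746+0.450560i ⇒ D=-0.197670-0.425500i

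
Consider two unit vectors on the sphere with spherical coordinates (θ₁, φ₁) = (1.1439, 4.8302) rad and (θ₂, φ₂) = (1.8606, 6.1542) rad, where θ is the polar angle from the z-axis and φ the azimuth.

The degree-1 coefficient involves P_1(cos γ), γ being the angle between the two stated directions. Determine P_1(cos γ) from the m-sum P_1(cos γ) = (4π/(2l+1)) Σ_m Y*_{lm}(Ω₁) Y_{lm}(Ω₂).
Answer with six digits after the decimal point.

Term-by-term m-sum for l=1 (normalisation 4π/3 = 4.188790):
  m=-1: (+0.036964-0.312308i) × (+0.328337+0.042587i) = +0.025437-0.100968i  (running Σ = +0.025437-0.100968i)
  m=0: (+0.202305-0.000000i) × (-0.139625+0.000000i) = -0.028247+0.000000i  (running Σ = -0.002810-0.100968i)
  m=1: (-0.036964-0.312308i) × (-0.328337+0.042587i) = +0.025437+0.100968i  (running Σ = +0.022627+0.000000i)
Σ over m = +0.022627+0.000000i; ×(4π/3) → +0.094781+0.000000i. Real part: 0.094781

0.094781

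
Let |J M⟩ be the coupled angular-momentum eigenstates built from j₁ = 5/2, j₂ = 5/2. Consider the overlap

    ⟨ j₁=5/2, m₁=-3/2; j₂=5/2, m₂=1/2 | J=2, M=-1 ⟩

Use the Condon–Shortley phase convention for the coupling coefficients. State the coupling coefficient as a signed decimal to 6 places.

√[5·3!2!2!/8! · 1!4!3!2!1!3!] = √(36/7)
  +(−1)^2/∏(2,1,2,1,0,1)! = 1/4  (running 1/4)
  +(−1)^3/∏(3,0,1,0,1,2)! = -1/12  (running 1/6)
⟨..|..⟩ = √(36/7)·(1/6) = +0.377964

+0.377964  (= +√(1/7))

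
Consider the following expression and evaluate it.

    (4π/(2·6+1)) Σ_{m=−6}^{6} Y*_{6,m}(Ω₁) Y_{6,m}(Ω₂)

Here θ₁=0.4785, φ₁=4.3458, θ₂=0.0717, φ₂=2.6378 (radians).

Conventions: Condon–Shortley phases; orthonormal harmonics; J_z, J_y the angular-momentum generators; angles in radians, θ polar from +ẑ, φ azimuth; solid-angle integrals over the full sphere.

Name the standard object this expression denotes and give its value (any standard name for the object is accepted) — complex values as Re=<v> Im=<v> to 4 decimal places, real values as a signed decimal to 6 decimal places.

Legendre polynomial (addition theorem), -0.328914

This sum is the spherical-harmonic addition theorem: it equals the Legendre polynomial P_l(cos γ) of the angle γ between the two directions.
Addition theorem: P_6(cos γ) = (4π/13) Σ_m Y*_{lm}(Ω₁) Y_{lm}(Ω₂), m = −6…6:
  m=-6: Y*=+0.002708+0.003723i  Y=-0.000000+0.000000i  product -0.000000-0.000000i
  m=-5: Y*=-0.029695+0.007968i  Y=+0.000003-0.000002i  product -0.000000+0.000000i
  m=-4: Y*=+0.012820-0.122300i  Y=-0.000040+0.000084i  product +0.000010+0.000006i
  m=-3: Y*=+0.285095+0.145188i  Y=-0.000113-0.001894i  product +0.000243-0.000556i
  m=-2: Y*=-0.374899+0.337656i  Y=+0.014060+0.022266i  product -0.012789-0.003600i
  m=-1: Y*=-0.111711-0.290957i  Y=-0.201500-0.111075i  product -0.009808+0.071036i
  m=+0: Y*=-0.306954-0.000000i  Y=+0.962929+0.000000i  product -0.295575-0.000000i
  m=+1: Y*=+0.111711-0.290957i  Y=+0.201500-0.111075i  product -0.009808-0.071036i
  m=+2: Y*=-0.374899-0.337656i  Y=+0.014060-0.022266i  product -0.012789+0.003600i
  m=+3: Y*=-0.285095+0.145188i  Y=+0.000113-0.001894i  product +0.000243+0.000556i
  m=+4: Y*=+0.012820+0.122300i  Y=-0.000040-0.000084i  product +0.000010-0.000006i
  m=+5: Y*=+0.029695+0.007968i  Y=-0.000003-0.000002i  product -0.000000-0.000000i
  m=+6: Y*=+0.002708-0.003723i  Y=-0.000000-0.000000i  product -0.000000+0.000000i
Σ over m = -0.340264+0.000000i; ×(4π/13) → -0.328914+0.000000i. Real part: -0.328914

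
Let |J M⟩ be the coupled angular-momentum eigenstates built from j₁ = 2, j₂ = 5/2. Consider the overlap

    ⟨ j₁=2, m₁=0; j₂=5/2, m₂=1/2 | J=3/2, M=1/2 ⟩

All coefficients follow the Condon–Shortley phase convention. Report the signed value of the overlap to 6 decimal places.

+0.239046

triangle: 3!·1!·2!/7! = 12/5040
(j±m)!: 2!·2!·3!·2!·2!·1! = 96
prefactor² = (2J+1)·Δ·N² = 32/35
  k=1: −1/(1!·2!·1!·2!·0!·0!) = -1/4
  k=2: +1/(2!·1!·0!·1!·1!·1!) = 1/2
Σ = 1/4  ⇒  CG² = 32/35·(1/4)² = 2/35
CG = +√(2/35) = +0.239046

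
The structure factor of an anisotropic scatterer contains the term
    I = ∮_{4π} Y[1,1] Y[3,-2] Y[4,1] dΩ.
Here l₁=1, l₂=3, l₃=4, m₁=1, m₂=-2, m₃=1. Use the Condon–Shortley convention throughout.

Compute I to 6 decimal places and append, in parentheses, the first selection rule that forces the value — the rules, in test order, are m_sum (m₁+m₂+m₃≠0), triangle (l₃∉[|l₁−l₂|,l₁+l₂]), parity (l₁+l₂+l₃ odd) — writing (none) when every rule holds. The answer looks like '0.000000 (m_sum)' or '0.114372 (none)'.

Checks pass: Σm=0; 8 even; l₃=4∈[2,4].
(2·1+1)(2·3+1)(2·4+1) = 189
Δ: 0! 2! 6! / 9! → 1/252
sum: t=0:+1/36 = 1/36
3j²(1 3 4; 0 0 0) = Δ·Π!·Σ² = 4/63  (sign +1)
sum: t=0:+1/240 = 1/240
3j²(1 3 4; 1 -2 1) = Δ·Π!·Σ² = 1/84  (sign -1)
combine: 4πI² = 189·4/63·1/84 = 1/7
take √, sign -1: I = -0.10662181
No selection rule forces the value: the integral is nonzero (none).

-0.106622 (none)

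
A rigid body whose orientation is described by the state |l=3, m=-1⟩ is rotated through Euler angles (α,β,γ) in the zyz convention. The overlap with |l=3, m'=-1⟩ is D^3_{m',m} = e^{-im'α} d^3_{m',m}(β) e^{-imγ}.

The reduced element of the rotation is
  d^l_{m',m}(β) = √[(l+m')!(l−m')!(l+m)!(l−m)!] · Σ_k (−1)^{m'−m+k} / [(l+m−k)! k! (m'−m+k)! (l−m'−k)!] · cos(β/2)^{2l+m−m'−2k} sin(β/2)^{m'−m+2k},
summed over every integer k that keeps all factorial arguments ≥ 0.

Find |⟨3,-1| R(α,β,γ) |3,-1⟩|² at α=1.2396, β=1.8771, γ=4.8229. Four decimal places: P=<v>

P=0.0870

Split into d^3_{-1,-1}(β=1.8771) × two z-phases.
With c≡cos(β/2)=0.590958 and s≡sin(β/2)=0.806702, N=[2·24·2·24]^{1/2}=48.000000
k∈{0,1,2} keeps every argument non-negative
  k=0: (−1)^0·48.0000/(48)·0.5910^6·0.8067^0 = +0.042593
  k=1: (−1)^1·48.0000/(6)·0.5910^4·0.8067^2 = -0.634956
  k=2: (−1)^2·48.0000/(8)·0.5910^2·0.8067^4 = +0.887396
d^3_{-1,-1}(1.8771) = +0.042593 -0.634956 +0.887396 = +0.295033
|D^3_{-1,-1}|² = |d^3_{-1,-1}(β)|² = (+0.295033)² = 0.087045 (the z-rotation phases have unit modulus)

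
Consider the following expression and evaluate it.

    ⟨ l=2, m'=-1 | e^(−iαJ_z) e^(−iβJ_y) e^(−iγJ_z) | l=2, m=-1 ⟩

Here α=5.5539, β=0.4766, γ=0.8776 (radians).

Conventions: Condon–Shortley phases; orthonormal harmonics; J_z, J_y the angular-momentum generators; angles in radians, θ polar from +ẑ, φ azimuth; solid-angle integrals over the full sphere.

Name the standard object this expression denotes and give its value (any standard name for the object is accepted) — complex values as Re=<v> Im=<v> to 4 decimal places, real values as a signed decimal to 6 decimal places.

This is a Wigner D-matrix element — the rotation-matrix element ⟨l m'| R(α,β,γ) |l m⟩ in the angular-momentum basis.
Split into d^2_{-1,-1}(β=0.4766) × two z-phases.
With c≡cos(β/2)=0.971741 and s≡sin(β/2)=0.236051, N=[1·6·1·6]^{1/2}=6.000000
The bounds max(0,m−m')=0 and min(l+m,l−m')=1 give 2 terms
  k=0: (−1)^0·6.0000/(6)·0.9717^4·0.2361^0 = +0.891665
  k=1: (−1)^1·6.0000/(2)·0.9717^2·0.2361^2 = -0.157846
d^2_{-1,-1}(0.4766) = +0.891665 -0.157846 = +0.733819
Attach z-rotation phases: D = e^{-i(-1)(5.5539)}·(+0.733819)·e^{-i(-1)(0.8776)} = +0.725762+0.108437i

Wigner D-matrix element, Re=0.7258 Im=0.1084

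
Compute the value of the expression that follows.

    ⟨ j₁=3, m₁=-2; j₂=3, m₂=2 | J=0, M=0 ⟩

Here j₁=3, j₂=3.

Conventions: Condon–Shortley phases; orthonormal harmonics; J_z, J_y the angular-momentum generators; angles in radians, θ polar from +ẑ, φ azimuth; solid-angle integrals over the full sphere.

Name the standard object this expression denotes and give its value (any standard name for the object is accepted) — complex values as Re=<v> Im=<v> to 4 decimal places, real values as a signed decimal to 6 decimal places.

This is a Clebsch–Gordan (vector-coupling) coefficient.
√[1·6!0!0!/7! · 1!5!5!1!0!0!] = √(14400/7)
  +(−1)^5/∏(5,1,0,0,0,0)! = -1/120  (running -1/120)
⟨..|..⟩ = √(14400/7)·(-1/120) = -0.377964

Clebsch–Gordan coefficient, −√(1/7) ≈ -0.377964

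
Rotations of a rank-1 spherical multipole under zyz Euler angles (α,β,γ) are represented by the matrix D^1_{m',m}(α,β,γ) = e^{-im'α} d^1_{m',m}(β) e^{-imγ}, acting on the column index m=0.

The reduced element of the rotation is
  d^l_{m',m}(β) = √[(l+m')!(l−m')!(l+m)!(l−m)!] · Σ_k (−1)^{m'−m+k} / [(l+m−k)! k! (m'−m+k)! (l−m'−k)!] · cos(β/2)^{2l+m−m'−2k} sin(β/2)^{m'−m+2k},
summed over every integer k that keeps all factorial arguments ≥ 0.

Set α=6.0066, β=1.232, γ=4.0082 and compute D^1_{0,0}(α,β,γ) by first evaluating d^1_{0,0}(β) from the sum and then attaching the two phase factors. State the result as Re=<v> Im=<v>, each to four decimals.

First d^1_{0,0}(β=1.2320), then the phase factors e^{-i(0)α} and e^{-i(0)γ}:
c=cos(1.232000/2)=0.816196, s=sin(1.232000/2)=0.577775; N=√[1·1·1·1]=1.000000
Admissible k: 0..1 (factorial args all ≥0)
  k=0: (−1)^0·1.0000/(1)·0.8162^2·0.5778^0 = +0.666176
  k=1: (−1)^1·1.0000/(1)·0.8162^0·0.5778^2 = -0.333824
d^1_{0,0}(1.2320) = +0.666176 -0.333824 = +0.332352
D = (+1.000000+0.000000i)·(+0.332352)·(+1.000000+0.000000i) = +0.332352+0.000000i

Re=0.3324 Im=0.0000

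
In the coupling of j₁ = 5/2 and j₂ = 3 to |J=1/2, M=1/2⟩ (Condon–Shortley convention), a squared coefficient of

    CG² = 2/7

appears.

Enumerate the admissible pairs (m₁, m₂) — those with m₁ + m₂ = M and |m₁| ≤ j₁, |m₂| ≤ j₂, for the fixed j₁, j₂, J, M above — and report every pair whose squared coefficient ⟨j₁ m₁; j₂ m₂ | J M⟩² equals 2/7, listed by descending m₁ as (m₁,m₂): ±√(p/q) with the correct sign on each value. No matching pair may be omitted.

(-5/2,3): −√(2/7)

Admissible pairs with m₁+m₂ = M = 1/2: (-5/2,3), (-3/2,2), (-1/2,1), (1/2,0), (3/2,-1), (5/2,-2)
  (m₁,m₂)=(5/2,-2): CG² = 1/21, CG = +√(1/21)
  (m₁,m₂)=(3/2,-1): CG² = 2/21, CG = −√(2/21)
  (m₁,m₂)=(1/2,0): CG² = 1/7, CG = +√(1/7)
  (m₁,m₂)=(-1/2,1): CG² = 4/21, CG = −√(4/21)
  (m₁,m₂)=(-3/2,2): CG² = 5/21, CG = +√(5/21)
  (m₁,m₂)=(-5/2,3): CG² = 2/7, CG = −√(2/7)   ← matches the target
Pairs with CG² = 2/7: (-5/2,3): −√(2/7)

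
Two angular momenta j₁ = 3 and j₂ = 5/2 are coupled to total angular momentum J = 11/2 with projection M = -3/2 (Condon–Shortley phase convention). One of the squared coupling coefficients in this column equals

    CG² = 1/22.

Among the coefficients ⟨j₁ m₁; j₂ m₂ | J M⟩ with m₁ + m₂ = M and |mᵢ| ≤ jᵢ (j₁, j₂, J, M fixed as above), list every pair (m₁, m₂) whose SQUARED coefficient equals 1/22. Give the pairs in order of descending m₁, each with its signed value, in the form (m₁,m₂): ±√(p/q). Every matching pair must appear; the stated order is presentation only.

Admissible pairs with m₁+m₂ = M = -3/2: (-3,3/2), (-2,1/2), (-1,-1/2), (0,-3/2), (1,-5/2)
  (m₁,m₂)=(1,-5/2): CG² = 1/22, CG = +√(1/22)   ← matches the target
  (m₁,m₂)=(0,-3/2): CG² = 10/33, CG = +√(10/33)
  (m₁,m₂)=(-1,-1/2): CG² = 5/11, CG = +√(5/11)
  (m₁,m₂)=(-2,1/2): CG² = 2/11, CG = +√(2/11)
  (m₁,m₂)=(-3,3/2): CG² = 1/66, CG = +√(1/66)
Pairs with CG² = 1/22: (1,-5/2): +√(1/22)

(1,-5/2): +√(1/22)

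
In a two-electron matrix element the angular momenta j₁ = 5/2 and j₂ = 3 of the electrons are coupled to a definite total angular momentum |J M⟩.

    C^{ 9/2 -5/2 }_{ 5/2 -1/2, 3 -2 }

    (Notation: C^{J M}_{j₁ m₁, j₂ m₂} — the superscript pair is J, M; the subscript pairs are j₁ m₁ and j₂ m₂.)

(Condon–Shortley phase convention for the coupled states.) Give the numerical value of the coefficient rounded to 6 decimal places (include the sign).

j₁+j₂−J=1  J+j₁−j₂=4  J−j₁+j₂=5  j₁+j₂+J+1=11
(j₁±m₁, j₂±m₂, J±M) = (2,3,1,5,2,7)
P² = 115200/11
sum k=0..1:
  [0] +1/144 = 1/144
  [1] −1/480 = -1/480
S = 7/1440
C² = P²·S² = 49/198 ; C = +0.497468

+0.497468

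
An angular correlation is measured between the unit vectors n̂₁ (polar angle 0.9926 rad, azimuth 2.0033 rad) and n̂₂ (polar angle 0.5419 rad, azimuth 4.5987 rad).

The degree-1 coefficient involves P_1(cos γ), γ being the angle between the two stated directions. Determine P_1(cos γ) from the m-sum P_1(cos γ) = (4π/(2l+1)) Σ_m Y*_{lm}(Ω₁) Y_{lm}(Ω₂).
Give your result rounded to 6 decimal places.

Summing Y*_{l m}(θ₁,φ₁)·Y_{l m}(θ₂,φ₂) over m ∈ [−1, 1]; prefactor 4π/(2·1+1) = 4.188790:
  term(m=-1) = -0.044056-0.026781i   from Y*(Ω₁)=-0.121273+0.262692i, Y(Ω₂)=-0.020215+0.177043i
  term(m=+0) = +0.111778+0.000000i   from Y*(Ω₁)=+0.267028-0.000000i, Y(Ω₂)=+0.418601+0.000000i
  term(m=+1) = -0.044056+0.026781i   from Y*(Ω₁)=+0.121273+0.262692i, Y(Ω₂)=+0.020215+0.177043i
Accumulated sum +0.023666+0.000000i; after 4π/(2l+1) scaling, +0.099130+0.000000i ⇒ P_1 = 0.099130

0.099130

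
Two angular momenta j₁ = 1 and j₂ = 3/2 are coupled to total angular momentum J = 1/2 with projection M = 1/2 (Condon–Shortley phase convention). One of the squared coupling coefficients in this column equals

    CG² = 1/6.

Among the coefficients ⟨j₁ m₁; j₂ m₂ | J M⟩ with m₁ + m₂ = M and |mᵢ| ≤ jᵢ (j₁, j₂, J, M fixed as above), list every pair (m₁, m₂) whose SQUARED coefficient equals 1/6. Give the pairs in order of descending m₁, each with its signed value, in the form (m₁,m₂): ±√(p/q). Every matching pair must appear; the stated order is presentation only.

(1,-1/2): +√(1/6)

Admissible pairs with m₁+m₂ = M = 1/2: (-1,3/2), (0,1/2), (1,-1/2)
  (m₁,m₂)=(1,-1/2): CG² = 1/6, CG = +√(1/6)   ← matches the target
  (m₁,m₂)=(0,1/2): CG² = 1/3, CG = −√(1/3)
  (m₁,m₂)=(-1,3/2): CG² = 1/2, CG = +√(1/2)
Pairs with CG² = 1/6: (1,-1/2): +√(1/6)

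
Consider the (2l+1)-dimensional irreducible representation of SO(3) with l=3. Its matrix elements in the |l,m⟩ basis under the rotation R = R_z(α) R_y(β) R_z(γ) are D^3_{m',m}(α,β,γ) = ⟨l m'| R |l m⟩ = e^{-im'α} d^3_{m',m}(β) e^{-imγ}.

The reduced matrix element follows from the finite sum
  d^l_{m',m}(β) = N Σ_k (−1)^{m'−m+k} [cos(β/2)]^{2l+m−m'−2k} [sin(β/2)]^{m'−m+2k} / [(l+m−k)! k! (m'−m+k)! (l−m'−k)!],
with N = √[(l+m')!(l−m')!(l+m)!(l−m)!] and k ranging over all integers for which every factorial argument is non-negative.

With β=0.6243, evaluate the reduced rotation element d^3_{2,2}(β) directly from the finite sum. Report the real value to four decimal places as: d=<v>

d^3_{2,2}(β=0.6243) via the finite sum:
c=cos(0.624300/2)=0.951675, s=sin(0.624300/2)=0.307105; N=√[120·1·120·1]=120.000000
The bounds max(0,m−m')=0 and min(l+m,l−m')=1 give 2 terms
  k=0: (−1)^0·120.0000/(120)·0.9517^6·0.3071^0 = +0.742905
  k=1: (−1)^1·120.0000/(24)·0.9517^4·0.3071^2 = -0.386813
d^3_{2,2}(0.6243) = +0.742905 -0.386813 = +0.356092

d=0.3561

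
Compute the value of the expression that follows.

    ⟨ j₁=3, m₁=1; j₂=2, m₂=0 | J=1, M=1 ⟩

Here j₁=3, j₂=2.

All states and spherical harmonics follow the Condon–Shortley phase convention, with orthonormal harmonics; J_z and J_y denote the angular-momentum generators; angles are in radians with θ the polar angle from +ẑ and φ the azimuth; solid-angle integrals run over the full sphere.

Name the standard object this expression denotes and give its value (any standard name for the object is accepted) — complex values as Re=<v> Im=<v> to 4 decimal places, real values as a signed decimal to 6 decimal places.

Clebsch–Gordan coefficient, +√(6/35) ≈ +0.414039

This is a Clebsch–Gordan (vector-coupling) coefficient.
j₁+j₂−J=4  J+j₁−j₂=2  J−j₁+j₂=0  j₁+j₂+J+1=7
(j₁±m₁, j₂±m₂, J±M) = (4,2,2,2,2,0)
P² = 384/35
sum k=2..2:
  [2] +1/8 = 1/8
S = 1/8
C² = P²·S² = 6/35 ; C = +0.414039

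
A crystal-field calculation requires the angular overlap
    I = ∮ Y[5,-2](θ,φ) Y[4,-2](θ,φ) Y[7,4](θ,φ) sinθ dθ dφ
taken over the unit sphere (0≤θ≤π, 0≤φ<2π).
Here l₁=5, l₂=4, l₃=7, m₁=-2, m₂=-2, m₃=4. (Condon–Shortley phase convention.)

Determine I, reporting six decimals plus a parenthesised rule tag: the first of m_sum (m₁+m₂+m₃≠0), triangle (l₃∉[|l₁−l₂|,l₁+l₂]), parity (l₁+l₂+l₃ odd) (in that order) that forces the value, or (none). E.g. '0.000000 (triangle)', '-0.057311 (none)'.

0.139828 (none)

Checks pass: Σm=0; 16 even; l₃=7∈[1,9].
(2·5+1)(2·4+1)(2·7+1) = 1485
Δ: 2! 8! 6! / 17! → 1/6126120
sum: t=0:+1/69120 t=1:−1/20736 t=2:+1/69120 = -1/51840
3j²(5 4 7; 0 0 0) = Δ·Π!·Σ² = 280/21879  (sign +1)
sum: t=0:+1/483840 t=1:−1/172800 t=2:+1/1036800 = -1/362880
3j²(5 4 7; -2 -2 4) = Δ·Π!·Σ² = 20/1547  (sign +1)
combine: 4πI² = 1485·280/21879·20/1547 = 12000/48841
take √, sign +1: I = 0.13982777
No selection rule forces the value: the integral is nonzero (none).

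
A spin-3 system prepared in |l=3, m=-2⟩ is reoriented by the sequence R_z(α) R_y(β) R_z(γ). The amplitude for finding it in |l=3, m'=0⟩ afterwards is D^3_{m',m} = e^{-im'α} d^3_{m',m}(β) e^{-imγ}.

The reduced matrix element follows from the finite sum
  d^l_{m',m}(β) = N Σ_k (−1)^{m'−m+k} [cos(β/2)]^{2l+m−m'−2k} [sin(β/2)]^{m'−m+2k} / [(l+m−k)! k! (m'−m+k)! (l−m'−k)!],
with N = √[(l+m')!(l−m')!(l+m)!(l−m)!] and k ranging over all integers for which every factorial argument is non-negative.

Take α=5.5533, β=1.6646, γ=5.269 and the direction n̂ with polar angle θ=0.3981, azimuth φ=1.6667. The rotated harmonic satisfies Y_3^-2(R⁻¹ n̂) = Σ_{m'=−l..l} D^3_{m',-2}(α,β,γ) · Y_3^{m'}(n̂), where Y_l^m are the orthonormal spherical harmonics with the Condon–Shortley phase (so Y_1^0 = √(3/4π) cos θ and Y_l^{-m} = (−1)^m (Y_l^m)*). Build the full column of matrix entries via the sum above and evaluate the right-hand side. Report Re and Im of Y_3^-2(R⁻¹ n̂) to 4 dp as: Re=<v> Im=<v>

Re=-0.0378 Im=0.3242

Need the full column D^3_{m',-2} for m'=−3..3 at α=5.5533, β=1.6646, γ=5.2690.
cos(β/2)=0.673177, sin(β/2)=0.739482
d^3_{-3,-2}: single k=1 term ⇒ +0.250408;  D = -0.118811+0.220427i
d^3_{-2,-2}: k∈[0..1] ⇒ +0.093062 -0.561489 = -0.468426;  D = +0.440579-0.159103i
d^3_{-1,-2}: k∈[0..1] ⇒ -0.323276 +0.780188 = +0.456913;  D = -0.423751-0.170893i
d^3_{0,-2}: k∈[0..1] ⇒ +0.615080 -0.742213 = -0.127132;  D = +0.056164+0.114054i
d^3_{1,-2}: k∈[0..1] ⇒ -0.780188 +0.470724 = -0.309465;  D = -0.083233+0.298061i
d^3_{2,-2}: k∈[0..1] ⇒ +0.677544 -0.163518 = +0.514027;  D = +0.433148-0.276779i
d^3_{3,-2}: single k=0 term ⇒ -0.364621;  D = -0.359889-0.058553i
Y_3^{m'}(θ=0.3981,φ=1.6667) and Σ D·Y over m':
  (-0.1188+0.2204i)·(+0.0069+0.0233i)  (+0.4406-0.1591i)·(-0.1390+0.0270i)  (-0.4238-0.1709i)·(-0.0390-0.4051i)  (+0.0562+0.1141i)·(+0.4295+0.0000i)  (-0.0832+0.2981i)·(+0.0390-0.4051i)  (+0.4331-0.2768i)·(-0.1390-0.0270i)  (-0.3599-0.0586i)·(-0.0069+0.0233i)
Y_3^-2(R⁻¹ n̂) = -0.037806+0.324205i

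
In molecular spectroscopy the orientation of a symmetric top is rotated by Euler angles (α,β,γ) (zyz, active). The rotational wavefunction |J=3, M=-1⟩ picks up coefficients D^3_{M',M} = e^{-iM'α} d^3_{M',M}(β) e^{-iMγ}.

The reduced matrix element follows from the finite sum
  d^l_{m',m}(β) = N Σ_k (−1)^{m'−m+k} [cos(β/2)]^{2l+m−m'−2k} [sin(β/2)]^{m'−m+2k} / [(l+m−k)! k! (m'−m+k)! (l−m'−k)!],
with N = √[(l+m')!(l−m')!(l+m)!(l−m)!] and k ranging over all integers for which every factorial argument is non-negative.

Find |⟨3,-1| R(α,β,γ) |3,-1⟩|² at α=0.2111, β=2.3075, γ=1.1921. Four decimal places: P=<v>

P=0.2624

D^3_{-1,-1}(0.2111,2.3075,1.1921) = e^{-i·-1·0.2111}·d^3_{-1,-1}(2.3075)·e^{-i·-1·1.1921}. Compute d first:
Half-angle: c=0.405062, s=0.914289. N=√(2·24·2·24)=48.000000
k∈{0,1,2} keeps every argument non-negative
  k=0: (−1)^0·48.0000/(48)·0.4051^6·0.9143^0 = +0.004417
  k=1: (−1)^1·48.0000/(6)·0.4051^4·0.9143^2 = -0.180029
  k=2: (−1)^2·48.0000/(8)·0.4051^2·0.9143^4 = +0.687905
d^3_{-1,-1}(2.3075) = +0.004417 -0.180029 +0.687905 = +0.512293
|D^3_{-1,-1}|² = |d^3_{-1,-1}(β)|² = (+0.512293)² = 0.262444 (the z-rotation phases have unit modulus)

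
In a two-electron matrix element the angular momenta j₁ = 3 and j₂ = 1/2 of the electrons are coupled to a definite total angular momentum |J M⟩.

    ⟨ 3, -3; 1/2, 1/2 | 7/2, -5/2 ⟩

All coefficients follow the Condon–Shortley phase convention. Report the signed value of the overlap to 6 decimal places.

√[8·0!6!1!/8! · 0!6!1!0!1!6!] = √(518400/7)
  +(−1)^0/∏(0,0,6,1,0,0)! = 1/720  (running 1/720)
⟨..|..⟩ = √(518400/7)·(1/720) = +0.377964

+√(1/7) ≈ +0.377964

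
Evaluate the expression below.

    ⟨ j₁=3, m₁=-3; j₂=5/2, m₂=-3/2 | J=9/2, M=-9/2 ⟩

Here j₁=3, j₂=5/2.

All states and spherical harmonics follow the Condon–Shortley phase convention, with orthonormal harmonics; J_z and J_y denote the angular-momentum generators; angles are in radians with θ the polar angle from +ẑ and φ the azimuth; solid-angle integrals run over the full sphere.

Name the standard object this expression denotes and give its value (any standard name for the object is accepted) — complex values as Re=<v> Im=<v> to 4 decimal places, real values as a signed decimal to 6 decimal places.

This is a Clebsch–Gordan (vector-coupling) coefficient.
√[10·1!5!4!/11! · 0!6!1!4!0!9!] = √(49766400/11)
  +(−1)^1/∏(1,0,5,0,0,4)! = -1/2880  (running -1/2880)
⟨..|..⟩ = √(49766400/11)·(-1/2880) = -0.738549

Clebsch–Gordan coefficient, −√(6/11) ≈ -0.738549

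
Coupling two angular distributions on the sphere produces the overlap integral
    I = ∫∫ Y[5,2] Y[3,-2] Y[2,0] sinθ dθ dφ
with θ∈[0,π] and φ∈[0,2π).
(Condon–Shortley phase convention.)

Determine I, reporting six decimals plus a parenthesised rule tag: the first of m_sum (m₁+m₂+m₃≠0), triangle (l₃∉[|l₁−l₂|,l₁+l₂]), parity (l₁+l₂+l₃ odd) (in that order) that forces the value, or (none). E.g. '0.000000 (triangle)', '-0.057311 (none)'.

m-sum 0 ✓  L=10 even ✓  2≤2≤8 ✓
Π(2lᵢ+1) = 11×7×5 = 385
triangle coeff Δ(5,3,2) = 1/2310
Σ_t [3,3]: t=3:−1/144 = -1/144
(3j)²=10/231 [(5 3 2; 0 0 0)], sign=-1
Σ_t [1,1]: t=1:−1/480 = -1/480
(3j)²=3/110 [(5 3 2; 2 -2 0)], sign=-1
⇒ 4πI² = 5/11
I = (+1)√(5/11/(4π)) = 0.19018827
No selection rule forces the value: the integral is nonzero (none).

0.190188 (none)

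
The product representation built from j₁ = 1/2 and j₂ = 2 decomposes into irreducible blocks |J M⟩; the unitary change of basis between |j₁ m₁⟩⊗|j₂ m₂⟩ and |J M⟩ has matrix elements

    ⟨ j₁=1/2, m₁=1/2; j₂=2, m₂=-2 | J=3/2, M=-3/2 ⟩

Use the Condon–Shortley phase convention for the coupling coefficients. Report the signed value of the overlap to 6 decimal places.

+0.894427

√[4·1!0!3!/5! · 1!0!0!4!0!3!] = √(144/5)
  +(−1)^0/∏(0,1,0,0,0,3)! = 1/6  (running 1/6)
⟨..|..⟩ = √(144/5)·(1/6) = +0.894427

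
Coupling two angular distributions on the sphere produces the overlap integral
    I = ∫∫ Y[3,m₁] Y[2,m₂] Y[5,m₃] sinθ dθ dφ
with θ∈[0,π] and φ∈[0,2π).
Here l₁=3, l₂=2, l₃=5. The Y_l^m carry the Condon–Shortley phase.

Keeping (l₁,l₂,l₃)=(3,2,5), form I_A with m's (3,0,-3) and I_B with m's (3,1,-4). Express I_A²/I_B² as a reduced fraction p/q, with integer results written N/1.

Same 3,2,5: normalisation and zero-m 3j drop out of the ratio.
A: Δ: 0! 6! 4! / 11! → 1/2310; sum: t=0:+1/2880 = 1/2880; 3j²(3 2 5; 3 0 -3) = Δ·Π!·Σ² = 2/165  (sign +1)
B: Δ: 0! 6! 4! / 11! → 1/2310; sum: t=0:+1/4320 = 1/4320; 3j²(3 2 5; 3 1 -4) = Δ·Π!·Σ² = 2/55  (sign -1)
I_A²/I_B² = (2/165)/(2/55) = 1/3

1/3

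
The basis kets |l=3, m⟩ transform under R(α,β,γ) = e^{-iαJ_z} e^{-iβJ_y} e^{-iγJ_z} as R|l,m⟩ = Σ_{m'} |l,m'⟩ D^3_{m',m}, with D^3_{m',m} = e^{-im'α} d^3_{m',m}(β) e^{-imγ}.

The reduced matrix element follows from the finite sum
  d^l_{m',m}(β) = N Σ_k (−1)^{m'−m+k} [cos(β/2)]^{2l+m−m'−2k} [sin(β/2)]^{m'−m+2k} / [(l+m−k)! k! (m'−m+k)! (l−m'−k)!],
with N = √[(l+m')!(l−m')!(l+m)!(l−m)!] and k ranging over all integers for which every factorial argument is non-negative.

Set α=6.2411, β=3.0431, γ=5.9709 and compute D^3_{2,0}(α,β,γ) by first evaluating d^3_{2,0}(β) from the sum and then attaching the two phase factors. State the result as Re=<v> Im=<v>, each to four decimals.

Re=-0.0131 Im=-0.0011

Split into d^3_{2,0}(β=3.0431) × two z-phases.
Half-angle: c=0.049226, s=0.998788. N=√(120·1·6·6)=65.726707
k: max(0,(0)−(2))=0 … min(3+(0),3−(2))=1
  k=0: (−1)^2·65.7267/(12)·0.0492^4·0.9988^2 = +0.000032
  k=1: (−1)^3·65.7267/(12)·0.0492^2·0.9988^4 = -0.013208
d^3_{2,0}(3.0431) = +0.000032 -0.013208 = -0.013176
Attach z-rotation phases: D = e^{-i(2)(6.2411)}·(-0.013176)·e^{-i(0)(5.9709)} = -0.013130-0.001108i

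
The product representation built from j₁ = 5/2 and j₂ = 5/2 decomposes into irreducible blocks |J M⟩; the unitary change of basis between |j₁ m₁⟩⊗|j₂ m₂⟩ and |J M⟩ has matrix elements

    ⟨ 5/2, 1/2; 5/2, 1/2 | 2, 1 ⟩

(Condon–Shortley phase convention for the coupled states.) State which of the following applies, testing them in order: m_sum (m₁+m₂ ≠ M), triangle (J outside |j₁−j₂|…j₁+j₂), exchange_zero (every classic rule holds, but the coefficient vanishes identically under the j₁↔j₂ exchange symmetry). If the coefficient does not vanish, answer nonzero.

m-sum: m₁+m₂ = 1/2+1/2 = 1, M = 1  ✓
triangle: |j₁−j₂| = 0 ≤ J = 2 ≤ j₁+j₂ = 5  ✓
exchange: j₁=j₂ and m₁=m₂, and (−1)^(j₁+j₂−J) = (−1)^3 = −1 forces ⟨j₁m₁;j₂m₂|JM⟩ = −⟨j₂m₂;j₁m₁|JM⟩ = −⟨j₁m₁;j₂m₂|JM⟩ ⇒ the coefficient vanishes identically
Racah sum check: Σ_k collapses to 0 ⇒ CG = 0

exchange_zero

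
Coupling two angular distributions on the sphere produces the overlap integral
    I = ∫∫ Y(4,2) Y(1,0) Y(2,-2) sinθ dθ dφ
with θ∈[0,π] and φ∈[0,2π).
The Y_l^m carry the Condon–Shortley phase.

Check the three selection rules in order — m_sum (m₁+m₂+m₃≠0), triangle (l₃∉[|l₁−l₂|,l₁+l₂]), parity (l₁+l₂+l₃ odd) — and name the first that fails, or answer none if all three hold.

m₁+m₂+m₃ = 2 + 0 − 2 = 0  ✓
triangle: need |l₁−l₂| ≤ l₃ ≤ l₁+l₂ = [3,5]; l₃=2 is outside  ✗
parity: l₁+l₂+l₃ = 7 is odd

triangle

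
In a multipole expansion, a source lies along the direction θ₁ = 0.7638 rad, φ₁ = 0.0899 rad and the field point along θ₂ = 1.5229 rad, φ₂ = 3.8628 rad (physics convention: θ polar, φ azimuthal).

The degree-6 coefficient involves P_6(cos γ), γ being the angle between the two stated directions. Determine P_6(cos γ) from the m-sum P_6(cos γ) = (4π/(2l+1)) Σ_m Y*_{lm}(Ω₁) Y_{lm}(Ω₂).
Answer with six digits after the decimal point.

0.304876

Term-by-term m-sum for l=6 (normalisation 4π/13 = 0.966644):
  m=-6: Y*=0.04539 + 0.02717j  Y=-0.18025 + 0.44462j  product -0.02026 + 0.01528j
  m=-5: Y*=0.17232 + 0.08313j  Y=0.07122 - 0.03568j  product 0.01524 - 0.00023j
  m=-4: Y*=0.36211 + 0.13613j  Y=0.33484 + 0.08792j  product 0.10928 + 0.07742j
  m=-3: Y*=0.41074 + 0.11354j  Y=-0.05166 - 0.07668j  product -0.01251 - 0.03736j
  m=-2: Y*=0.09034 + 0.01642j  Y=0.03989 - 0.30903j  product 0.00868 - 0.02726j
  m=-1: Y*=-0.34226 - 0.03085j  Y=-0.07297 + 0.06415j  product 0.02695 - 0.01971j
  m=+0: Y*=-0.20034 + 0.00000j  Y=-0.30265 + 0.00000j  product 0.06063 + 0.00000j
  m=+1: Y*=0.34226 - 0.03085j  Y=0.07297 + 0.06415j  product 0.02695 + 0.01971j
  m=+2: Y*=0.09034 - 0.01642j  Y=0.03989 + 0.30903j  product 0.00868 + 0.02726j
  m=+3: Y*=-0.41074 + 0.11354j  Y=0.05166 - 0.07668j  product -0.01251 + 0.03736j
  m=+4: Y*=0.36211 - 0.13613j  Y=0.33484 - 0.08792j  product 0.10928 - 0.07742j
  m=+5: Y*=-0.17232 + 0.08313j  Y=-0.07122 - 0.03568j  product 0.01524 + 0.00023j
  m=+6: Y*=0.04539 - 0.02717j  Y=-0.18025 - 0.44462j  product -0.02026 - 0.01528j
Σ over m = 0.31540 + 0.00000j; ×(4π/13) → 0.30488 + 0.00000j. Real part: 0.304876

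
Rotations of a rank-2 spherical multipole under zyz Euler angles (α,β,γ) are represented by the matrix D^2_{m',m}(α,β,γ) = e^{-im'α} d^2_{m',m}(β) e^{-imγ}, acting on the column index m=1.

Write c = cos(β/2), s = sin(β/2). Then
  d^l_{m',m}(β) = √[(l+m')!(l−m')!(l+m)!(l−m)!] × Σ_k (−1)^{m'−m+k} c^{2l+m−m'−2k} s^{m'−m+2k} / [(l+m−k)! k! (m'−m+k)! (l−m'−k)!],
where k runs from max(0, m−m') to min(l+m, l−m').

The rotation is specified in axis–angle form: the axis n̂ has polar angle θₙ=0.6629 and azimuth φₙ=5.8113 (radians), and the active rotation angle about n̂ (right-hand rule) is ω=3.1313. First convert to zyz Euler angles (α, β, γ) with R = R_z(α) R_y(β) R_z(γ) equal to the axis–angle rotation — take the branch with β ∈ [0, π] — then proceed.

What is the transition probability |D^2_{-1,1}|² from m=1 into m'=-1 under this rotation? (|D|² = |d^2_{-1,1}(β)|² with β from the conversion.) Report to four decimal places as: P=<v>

Axis–angle → zyz. n̂ = (sinθₙcosφₙ, sinθₙsinφₙ, cosθₙ) = (+0.548149, -0.279743, +0.788211), ω = 3.1313.
R = I cosω + sinω [n̂]ₓ + (1−cosω) n̂n̂ᵀ gives
  R = [-0.399027, -0.314786, +0.861212; -0.298561, -0.843439, -0.446622; +0.866971, -0.435339, +0.242573]
β = atan2(√(R₁₃²+R₂₃²), R₃₃) = 1.325779; α = atan2(R₂₃, R₁₃) mod 2π = 5.804771; γ = atan2(R₃₂, −R₃₁) mod 2π = 3.606949
Split into d^2_{-1,1}(β=1.3258) × two z-phases.
With c≡cos(β/2)=0.788217 and s≡sin(β/2)=0.615397, N=[1·6·6·1]^{1/2}=6.000000
k∈{2,3} keeps every argument non-negative
  k=2: (−1)^0·6.0000/(2)·0.7882^2·0.6154^2 = +0.705869
  k=3: (−1)^1·6.0000/(6)·0.7882^0·0.6154^4 = -0.143424
d^2_{-1,1}(1.3258) = +0.705869 -0.143424 = +0.562445
|D^2_{-1,1}|² = |d^2_{-1,1}(β)|² = (+0.562445)² = 0.316344 (the z-rotation phases have unit modulus)

P=0.3163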